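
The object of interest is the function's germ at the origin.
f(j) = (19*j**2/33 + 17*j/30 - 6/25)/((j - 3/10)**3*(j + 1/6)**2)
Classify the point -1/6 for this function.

The denominator factor j + 1/6 vanishes at -1/6 and appears to the power 2; the numerator there equals -4729/14850, nonzero, and no other factor vanishes.
Hence a pole whose order is the multiplicity, 2.

The point is a pole of order 2.


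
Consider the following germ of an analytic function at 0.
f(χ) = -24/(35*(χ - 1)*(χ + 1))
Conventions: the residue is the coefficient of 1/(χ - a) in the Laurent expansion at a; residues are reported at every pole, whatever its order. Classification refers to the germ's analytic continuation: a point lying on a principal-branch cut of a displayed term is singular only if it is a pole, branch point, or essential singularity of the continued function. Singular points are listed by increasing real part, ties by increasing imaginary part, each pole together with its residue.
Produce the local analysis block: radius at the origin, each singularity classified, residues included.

Radius of convergence at 0: 1.
At -1: a pole of order 1; residue 12/35.
At 1: a pole of order 1; residue -12/35.

Denominator factor (χ + 1): pole of order 1 at -1, modulus 1.
Denominator factor (χ - 1): pole of order 1 at 1, modulus 1.
The radius of convergence is the smallest modulus among the singular points: 1.
At the order-1 pole -1 set g(χ) = (χ - (-1))*f(χ) = -24/(35*(χ - 1)).
Simple pole: residue = g(a) at a = -1, which is 12/35.
At the order-1 pole 1 set g(χ) = (χ - (1))*f(χ) = -24/(35*(χ + 1)).
Simple pole: residue = g(a) at a = 1, which is -12/35.
List the singular points by increasing real part (a conjugate pair: the negative imaginary part first).


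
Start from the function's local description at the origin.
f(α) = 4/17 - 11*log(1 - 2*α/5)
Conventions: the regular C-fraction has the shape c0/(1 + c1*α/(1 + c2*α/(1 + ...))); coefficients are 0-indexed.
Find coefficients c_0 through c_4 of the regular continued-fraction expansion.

The regular C-fraction coefficients are [4/17, -187/10, 37/2, 2/2775, -557/2775].

Taylor coefficients (expand at 0): a_0 = 4/17, a_1 = 22/5, a_2 = 22/25, a_3 = 88/375, a_4 = 44/625.
c0 = a_0 = 4/17. Peel one level at a time: if S = 1 + c*α/S' with S'(0) = 1, then c is the α-coefficient of S and S' = c*α/(S - 1).
S_1 = c0/f = 1 + (-187/10)*α + (6919/20)*α^2 + ...; c1 = -187/10.
S_2 = c1*α/(S_1 - 1) = 1 + (37/2)*α + (-1/75)*α^2 + ...; c2 = 37/2.
S_3 = c2*α/(S_2 - 1) = 1 + (2/2775)*α + (1114/7700625)*α^2 + ...; c3 = 2/2775.
S_4 = c3*α/(S_3 - 1) = 1 + (-557/2775)*α + ...; c4 = -557/2775.


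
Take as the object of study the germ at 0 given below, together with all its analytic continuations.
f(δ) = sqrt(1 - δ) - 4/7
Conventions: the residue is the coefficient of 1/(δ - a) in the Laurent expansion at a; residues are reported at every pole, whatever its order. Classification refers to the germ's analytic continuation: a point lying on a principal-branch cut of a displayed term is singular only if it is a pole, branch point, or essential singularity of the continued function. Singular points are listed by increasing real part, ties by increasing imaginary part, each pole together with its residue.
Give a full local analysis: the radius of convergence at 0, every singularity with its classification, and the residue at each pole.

Radius of convergence at 0: 1.
At 1: an algebraic (square-root) branch point.

Branch term (1)*sqrt(1 - δ/(1)): its argument vanishes at δ = 1, a square-root branch point, modulus 1.
The radius of convergence is the smallest modulus among the singular points: 1.


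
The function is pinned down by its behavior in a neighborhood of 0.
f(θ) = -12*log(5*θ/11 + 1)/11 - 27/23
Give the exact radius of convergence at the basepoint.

Branch term (-12/11)*log(1 - θ/(-11/5)): its argument vanishes at θ = -11/5, a logarithmic branch point, modulus 11/5.
The radius of convergence is the smallest modulus among the singular points: 11/5.

The radius of convergence is 11/5.


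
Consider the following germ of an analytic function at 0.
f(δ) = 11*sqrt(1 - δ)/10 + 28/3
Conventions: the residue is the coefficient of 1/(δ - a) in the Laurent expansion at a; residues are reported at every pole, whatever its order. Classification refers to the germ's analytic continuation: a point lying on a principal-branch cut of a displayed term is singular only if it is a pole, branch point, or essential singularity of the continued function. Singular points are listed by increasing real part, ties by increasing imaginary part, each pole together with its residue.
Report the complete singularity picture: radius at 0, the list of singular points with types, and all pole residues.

Branch term (11/10)*sqrt(1 - δ/(1)): its argument vanishes at δ = 1, a square-root branch point, modulus 1.
The radius of convergence is the smallest modulus among the singular points: 1.

Radius of convergence at 0: 1.
At 1: an algebraic (square-root) branch point.


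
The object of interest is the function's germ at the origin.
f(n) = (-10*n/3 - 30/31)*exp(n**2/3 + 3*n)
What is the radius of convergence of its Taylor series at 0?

The radius of convergence is infinite.

The factor exp(n**2/3 + 3*n) is entire and contributes no finite singular point.
The polynomial part has no poles.
No finite singular points: the Taylor series at 0 converges everywhere.


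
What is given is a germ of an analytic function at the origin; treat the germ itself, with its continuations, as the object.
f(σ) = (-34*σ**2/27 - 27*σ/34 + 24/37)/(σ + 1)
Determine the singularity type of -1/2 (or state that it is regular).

Denominator factors: σ + 1 = 1/2 at σ = -1/2 — none vanishes.
So the germ continues analytically to -1/2.

The point is a regular point.


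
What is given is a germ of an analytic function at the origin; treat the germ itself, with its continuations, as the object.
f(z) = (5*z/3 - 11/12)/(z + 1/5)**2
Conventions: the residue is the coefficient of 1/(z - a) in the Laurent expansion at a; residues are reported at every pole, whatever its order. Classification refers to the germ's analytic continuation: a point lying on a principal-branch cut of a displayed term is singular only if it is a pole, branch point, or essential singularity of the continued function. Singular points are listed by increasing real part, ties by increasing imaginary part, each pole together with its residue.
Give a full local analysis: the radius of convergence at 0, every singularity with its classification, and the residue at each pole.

Radius of convergence at 0: 1/5.
At -1/5: a pole of order 2; residue 5/3.

Denominator factor (z + 1/5)^2: pole of order 2 at -1/5, modulus 1/5.
The radius of convergence is the smallest modulus among the singular points: 1/5.
At the order-2 pole -1/5 set g(z) = (z - (-1/5))^2*f(z) = 5*z/3 - 11/12.
Order-2 pole: residue = g'(a); g'(-1/5) = 5/3, so the residue is 5/3.


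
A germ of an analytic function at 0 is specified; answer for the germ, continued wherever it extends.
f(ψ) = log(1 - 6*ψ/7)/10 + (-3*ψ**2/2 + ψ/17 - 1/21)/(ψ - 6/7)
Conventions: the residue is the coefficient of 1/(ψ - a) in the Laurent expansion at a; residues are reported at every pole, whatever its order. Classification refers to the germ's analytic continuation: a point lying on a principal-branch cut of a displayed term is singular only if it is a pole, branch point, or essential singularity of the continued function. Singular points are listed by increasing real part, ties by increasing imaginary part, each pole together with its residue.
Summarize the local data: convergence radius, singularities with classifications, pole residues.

Radius of convergence at 0: 6/7.
At 6/7: a pole of order 1; residue -2747/2499.
At 7/6: a logarithmic branch point.

Denominator factor (ψ - 6/7): pole of order 1 at 6/7, modulus 6/7.
Branch term (1/10)*log(1 - ψ/(7/6)): its argument vanishes at ψ = 7/6, a logarithmic branch point, modulus 7/6.
The radius of convergence is the smallest modulus among the singular points: 6/7.
The branch term is analytic at 6/7 and contributes nothing to the residue; only the rational part matters.
At the order-1 pole 6/7 set g(ψ) = (ψ - (6/7))*(rational part) = -3*ψ**2/2 + ψ/17 - 1/21.
Simple pole: residue = g(a) at a = 6/7, which is -2747/2499.
List the singular points by increasing real part (a conjugate pair: the negative imaginary part first).


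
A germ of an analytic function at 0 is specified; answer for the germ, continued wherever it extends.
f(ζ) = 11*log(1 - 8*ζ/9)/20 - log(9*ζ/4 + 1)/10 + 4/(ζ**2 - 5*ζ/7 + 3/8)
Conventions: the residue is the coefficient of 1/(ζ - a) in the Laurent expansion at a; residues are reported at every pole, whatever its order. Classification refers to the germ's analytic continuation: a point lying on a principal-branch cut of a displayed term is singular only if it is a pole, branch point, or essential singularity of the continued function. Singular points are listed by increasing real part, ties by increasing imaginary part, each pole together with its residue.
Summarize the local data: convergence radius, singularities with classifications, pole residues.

Radius of convergence at 0: 4/9.
At -4/9: a logarithmic branch point.
At (5/14) - ((1/28)*sqrt(194))*i: a pole of order 1; residue ((28/97)*sqrt(194))*i.
At (5/14) + ((1/28)*sqrt(194))*i: a pole of order 1; residue -((28/97)*sqrt(194))*i.
At 9/8: a logarithmic branch point.

Denominator factor (ζ**2 - 5*ζ/7 + 3/8): discriminant -97/98, complex-conjugate roots (5/14) + ((1/28)*sqrt(194))*i and (5/14) - ((1/28)*sqrt(194))*i; poles of order 1, moduli (1/4)*sqrt(6) and (1/4)*sqrt(6).
Branch term (11/20)*log(1 - ζ/(9/8)): its argument vanishes at ζ = 9/8, a logarithmic branch point, modulus 9/8.
Branch term (-1/10)*log(1 - ζ/(-4/9)): its argument vanishes at ζ = -4/9, a logarithmic branch point, modulus 4/9.
The radius of convergence is the smallest modulus among the singular points: 4/9.
The branch terms are analytic at (5/14) - ((1/28)*sqrt(194))*i and contribute nothing to the residue; only the rational part matters.
The factor ζ**2 - 5*ζ/7 + 3/8 splits as (ζ - a)(ζ - a') with a = (5/14) - ((1/28)*sqrt(194))*i, a' = (5/14) + ((1/28)*sqrt(194))*i. At the order-1 pole a set g(ζ) = (ζ - a)*(rational part) = [4] / (ζ - a').
Simple pole: residue = g(a) at a = (5/14) - ((1/28)*sqrt(194))*i, which is ((28/97)*sqrt(194))*i.
The branch terms are analytic at (5/14) + ((1/28)*sqrt(194))*i and contribute nothing to the residue; only the rational part matters.
The factor ζ**2 - 5*ζ/7 + 3/8 splits as (ζ - a)(ζ - a') with a = (5/14) + ((1/28)*sqrt(194))*i, a' = (5/14) - ((1/28)*sqrt(194))*i. At the order-1 pole a set g(ζ) = (ζ - a)*(rational part) = [4] / (ζ - a').
Simple pole: residue = g(a) at a = (5/14) + ((1/28)*sqrt(194))*i, which is -((28/97)*sqrt(194))*i.
List the singular points by increasing real part (a conjugate pair: the negative imaginary part first).


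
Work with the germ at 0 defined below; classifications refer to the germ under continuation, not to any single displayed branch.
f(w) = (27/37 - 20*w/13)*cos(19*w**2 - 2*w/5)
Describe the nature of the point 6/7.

There is no denominator, hence no pole anywhere.
The factor cos(19*w**2 - 2*w/5) is entire.
So the germ continues analytically to 6/7.

The point is a regular point.


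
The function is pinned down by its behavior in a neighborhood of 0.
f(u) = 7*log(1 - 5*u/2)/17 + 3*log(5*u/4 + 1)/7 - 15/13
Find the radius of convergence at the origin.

The radius of convergence is 2/5.

Branch term (3/7)*log(1 - u/(-4/5)): its argument vanishes at u = -4/5, a logarithmic branch point, modulus 4/5.
Branch term (7/17)*log(1 - u/(2/5)): its argument vanishes at u = 2/5, a logarithmic branch point, modulus 2/5.
The radius of convergence is the smallest modulus among the singular points: 2/5.


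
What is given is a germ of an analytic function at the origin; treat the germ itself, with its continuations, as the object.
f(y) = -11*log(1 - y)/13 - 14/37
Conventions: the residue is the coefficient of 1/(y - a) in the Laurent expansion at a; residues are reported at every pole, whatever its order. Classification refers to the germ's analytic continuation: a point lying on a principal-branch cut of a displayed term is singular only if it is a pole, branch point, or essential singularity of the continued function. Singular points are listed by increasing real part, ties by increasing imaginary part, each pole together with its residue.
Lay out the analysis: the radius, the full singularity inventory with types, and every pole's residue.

Branch term (-11/13)*log(1 - y/(1)): its argument vanishes at y = 1, a logarithmic branch point, modulus 1.
The radius of convergence is the smallest modulus among the singular points: 1.

Radius of convergence at 0: 1.
At 1: a logarithmic branch point.


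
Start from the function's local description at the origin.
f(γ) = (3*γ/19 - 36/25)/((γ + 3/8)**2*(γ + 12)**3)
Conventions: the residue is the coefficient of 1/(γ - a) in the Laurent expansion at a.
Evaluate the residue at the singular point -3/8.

At the order-2 pole -3/8 set g(γ) = (γ - (-3/8))^2*f(γ) = (3*γ/19 - 36/25)/(γ + 12)**3.
Order-2 pole: residue = g'(a); g'(-3/8) = 1369088/3948052275, so the residue is 1369088/3948052275.

The residue is 1369088/3948052275.


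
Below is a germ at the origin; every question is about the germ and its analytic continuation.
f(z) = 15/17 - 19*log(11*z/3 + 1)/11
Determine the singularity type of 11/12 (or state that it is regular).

The point is a regular point.

There is no denominator, hence no pole anywhere.
Branch term log(1 - z/(-3/11)): argument at 11/12 is 157/36, nonzero, so 11/12 is not its branch point (a point on a principal cut is still regular for the continued germ).
So the germ continues analytically to 11/12.


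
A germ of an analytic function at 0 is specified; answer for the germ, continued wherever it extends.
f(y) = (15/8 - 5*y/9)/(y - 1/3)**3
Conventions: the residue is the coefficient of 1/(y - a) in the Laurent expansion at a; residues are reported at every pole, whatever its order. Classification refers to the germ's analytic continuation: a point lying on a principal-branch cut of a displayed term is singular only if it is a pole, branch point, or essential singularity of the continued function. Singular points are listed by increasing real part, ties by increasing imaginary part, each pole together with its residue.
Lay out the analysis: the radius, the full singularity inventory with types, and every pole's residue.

Denominator factor (y - 1/3)^3: pole of order 3 at 1/3, modulus 1/3.
The radius of convergence is the smallest modulus among the singular points: 1/3.
At the order-3 pole 1/3 set g(y) = (y - (1/3))^3*f(y) = 15/8 - 5*y/9.
Order-3 pole: residue = g''(a)/2; g''(1/3) = 0, so the residue is 0.

Radius of convergence at 0: 1/3.
At 1/3: a pole of order 3; residue 0.


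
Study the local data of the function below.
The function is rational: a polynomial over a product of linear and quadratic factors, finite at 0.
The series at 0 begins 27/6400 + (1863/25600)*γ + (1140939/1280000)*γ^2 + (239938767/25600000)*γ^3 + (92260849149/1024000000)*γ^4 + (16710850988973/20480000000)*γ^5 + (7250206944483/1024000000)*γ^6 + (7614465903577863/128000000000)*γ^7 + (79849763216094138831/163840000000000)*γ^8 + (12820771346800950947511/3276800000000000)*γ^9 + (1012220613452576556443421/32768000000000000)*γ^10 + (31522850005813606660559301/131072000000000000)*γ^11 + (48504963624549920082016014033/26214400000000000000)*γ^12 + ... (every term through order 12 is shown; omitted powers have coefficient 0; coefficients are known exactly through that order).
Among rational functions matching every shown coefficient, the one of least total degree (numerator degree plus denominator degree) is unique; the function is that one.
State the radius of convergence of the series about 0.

No rational of total degree below 11 reproduces all 13 coefficients; solving the [1/10] Pade equations on them gives f(γ) = (1/16 - 3*γ/20)/((γ**2 - 9*γ + 4/3)**3*(γ**2 + 3*γ/4 + 5/2)**2), whose expansion matches every shown term.
Denominator factor (γ**2 + 3*γ/4 + 5/2)^2: discriminant -151/16, complex-conjugate roots (-3/8) + ((1/8)*sqrt(151))*i and (-3/8) - ((1/8)*sqrt(151))*i; poles of order 2, moduli (1/2)*sqrt(10) and (1/2)*sqrt(10).
Denominator factor (γ**2 - 9*γ + 4/3)^3: discriminant 227/3, real irrational roots 9/2 + (1/6)*sqrt(681) and 9/2 - (1/6)*sqrt(681); poles of order 3, moduli 9/2 + (1/6)*sqrt(681) and 9/2 - (1/6)*sqrt(681).
The radius of convergence is the smallest modulus among the singular points: 9/2 - (1/6)*sqrt(681).

The radius of convergence is 9/2 - (1/6)*sqrt(681).


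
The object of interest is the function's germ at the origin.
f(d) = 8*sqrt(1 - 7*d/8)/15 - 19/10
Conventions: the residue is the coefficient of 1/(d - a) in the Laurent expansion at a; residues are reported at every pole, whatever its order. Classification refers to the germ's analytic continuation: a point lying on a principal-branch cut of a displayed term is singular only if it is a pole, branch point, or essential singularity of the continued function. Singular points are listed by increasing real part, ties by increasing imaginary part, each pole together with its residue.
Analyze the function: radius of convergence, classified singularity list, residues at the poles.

Radius of convergence at 0: 8/7.
At 8/7: an algebraic (square-root) branch point.

Branch term (8/15)*sqrt(1 - d/(8/7)): its argument vanishes at d = 8/7, a square-root branch point, modulus 8/7.
The radius of convergence is the smallest modulus among the singular points: 8/7.


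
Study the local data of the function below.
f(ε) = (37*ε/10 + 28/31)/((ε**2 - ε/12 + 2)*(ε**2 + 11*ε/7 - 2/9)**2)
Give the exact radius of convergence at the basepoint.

The radius of convergence is -11/14 + (1/42)*sqrt(1481).

Denominator factor (ε**2 + 11*ε/7 - 2/9)^2: discriminant 1481/441, real irrational roots -11/14 + (1/42)*sqrt(1481) and -11/14 - (1/42)*sqrt(1481); poles of order 2, moduli -11/14 + (1/42)*sqrt(1481) and 11/14 + (1/42)*sqrt(1481).
Denominator factor (ε**2 - ε/12 + 2): discriminant -1151/144, complex-conjugate roots (1/24) + ((1/24)*sqrt(1151))*i and (1/24) - ((1/24)*sqrt(1151))*i; poles of order 1, moduli sqrt(2) and sqrt(2).
The radius of convergence is the smallest modulus among the singular points: -11/14 + (1/42)*sqrt(1481).


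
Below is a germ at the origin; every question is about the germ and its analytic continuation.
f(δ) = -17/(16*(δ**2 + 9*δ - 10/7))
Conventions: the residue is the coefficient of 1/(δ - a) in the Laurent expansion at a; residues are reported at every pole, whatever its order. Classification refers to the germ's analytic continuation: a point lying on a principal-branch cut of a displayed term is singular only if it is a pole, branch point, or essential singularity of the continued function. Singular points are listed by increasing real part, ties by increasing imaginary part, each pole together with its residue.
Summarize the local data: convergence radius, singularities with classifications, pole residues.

Radius of convergence at 0: -9/2 + (1/14)*sqrt(4249).
At -9/2 - (1/14)*sqrt(4249): a pole of order 1; residue (17/9712)*sqrt(4249).
At -9/2 + (1/14)*sqrt(4249): a pole of order 1; residue -(17/9712)*sqrt(4249).

Denominator factor (δ**2 + 9*δ - 10/7): discriminant 607/7, real irrational roots -9/2 + (1/14)*sqrt(4249) and -9/2 - (1/14)*sqrt(4249); poles of order 1, moduli -9/2 + (1/14)*sqrt(4249) and 9/2 + (1/14)*sqrt(4249).
The radius of convergence is the smallest modulus among the singular points: -9/2 + (1/14)*sqrt(4249).
The factor δ**2 + 9*δ - 10/7 splits as (δ - a)(δ - a') with a = -9/2 - (1/14)*sqrt(4249), a' = -9/2 + (1/14)*sqrt(4249). At the order-1 pole a set g(δ) = (δ - a)*f(δ) = [-17/16] / (δ - a').
Simple pole: residue = g(a) at a = -9/2 - (1/14)*sqrt(4249), which is (17/9712)*sqrt(4249).
The factor δ**2 + 9*δ - 10/7 splits as (δ - a)(δ - a') with a = -9/2 + (1/14)*sqrt(4249), a' = -9/2 - (1/14)*sqrt(4249). At the order-1 pole a set g(δ) = (δ - a)*f(δ) = [-17/16] / (δ - a').
Simple pole: residue = g(a) at a = -9/2 + (1/14)*sqrt(4249), which is -(17/9712)*sqrt(4249).
List the singular points by increasing real part (a conjugate pair: the negative imaginary part first).


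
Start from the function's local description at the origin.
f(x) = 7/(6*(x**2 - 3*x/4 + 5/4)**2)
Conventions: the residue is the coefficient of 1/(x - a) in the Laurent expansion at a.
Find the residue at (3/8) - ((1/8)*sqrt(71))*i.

The factor x**2 - 3*x/4 + 5/4 splits as (x - a)(x - a') with a = (3/8) - ((1/8)*sqrt(71))*i, a' = (3/8) + ((1/8)*sqrt(71))*i. At the order-2 pole a set g(x) = (x - a)^2*f(x) = [7/6] / (x - a')^2.
Order-2 pole: residue = g'(a); g'((3/8) - ((1/8)*sqrt(71))*i) = ((448/15123)*sqrt(71))*i, so the residue is ((448/15123)*sqrt(71))*i.

The residue is ((448/15123)*sqrt(71))*i.


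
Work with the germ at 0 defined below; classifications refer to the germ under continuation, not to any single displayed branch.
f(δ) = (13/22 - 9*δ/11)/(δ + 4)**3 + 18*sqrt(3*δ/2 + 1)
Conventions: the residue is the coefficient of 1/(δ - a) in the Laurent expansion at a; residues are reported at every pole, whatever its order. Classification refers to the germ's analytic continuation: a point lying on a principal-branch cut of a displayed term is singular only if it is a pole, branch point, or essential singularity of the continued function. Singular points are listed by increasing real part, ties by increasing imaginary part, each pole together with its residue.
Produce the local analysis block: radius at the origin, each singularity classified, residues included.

Radius of convergence at 0: 2/3.
At -4: a pole of order 3; residue 0.
At -2/3: an algebraic (square-root) branch point.

Denominator factor (δ + 4)^3: pole of order 3 at -4, modulus 4.
Branch term (18)*sqrt(1 - δ/(-2/3)): its argument vanishes at δ = -2/3, a square-root branch point, modulus 2/3.
The radius of convergence is the smallest modulus among the singular points: 2/3.
The branch term is analytic at -4 and contributes nothing to the residue; only the rational part matters.
At the order-3 pole -4 set g(δ) = (δ - (-4))^3*(rational part) = 13/22 - 9*δ/11.
Order-3 pole: residue = g''(a)/2; g''(-4) = 0, so the residue is 0.
List the singular points by increasing real part (a conjugate pair: the negative imaginary part first).


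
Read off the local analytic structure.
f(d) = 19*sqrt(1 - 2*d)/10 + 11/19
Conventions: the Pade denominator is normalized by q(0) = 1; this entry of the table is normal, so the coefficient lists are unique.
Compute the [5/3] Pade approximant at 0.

The Pade approximant has numerator coefficients [471/190, -3121/304, 1051/76, -985/152, 19/32, 19/640]; denominator coefficients [1, -27/8, 27/8, -15/16].

Taylor coefficients needed (expand at 0): a_0 = 471/190, a_1 = -19/10, a_2 = -19/20, a_3 = -19/20, a_4 = -19/16, a_5 = -133/80, a_6 = -399/160, a_7 = -627/160, a_8 = -8151/1280.
Write the denominator as Q(d) = 1 + q1*d + q2*d^2 + q3*d^3. Requiring Q*f - P = O(d^9) with deg P <= 5 kills the coefficients of d^6..d^8 in Q*f:
  d^6: a_6 + q1*a_5 + q2*a_4 + q3*a_3 = 0, i.e. -399/160 + (-133/80)*q1 + (-19/16)*q2 + (-19/20)*q3 = 0.
  d^7: a_7 + q1*a_6 + q2*a_5 + q3*a_4 = 0, i.e. -627/160 + (-399/160)*q1 + (-133/80)*q2 + (-19/16)*q3 = 0.
  d^8: a_8 + q1*a_7 + q2*a_6 + q3*a_5 = 0, i.e. -8151/1280 + (-627/160)*q1 + (-399/160)*q2 + (-133/80)*q3 = 0.
Solving this linear system: q1 = -27/8, q2 = 27/8, q3 = -15/16.
The numerator is Q*f truncated at degree 5: P0 = a_0 = 471/190; P1 = a_1 + q1*a_0 = -3121/304; P2 = a_2 + q1*a_1 + q2*a_0 = 1051/76; P3 = a_3 + q1*a_2 + q2*a_1 + q3*a_0 = -985/152; P4 = a_4 + q1*a_3 + q2*a_2 + q3*a_1 = 19/32; P5 = a_5 + q1*a_4 + q2*a_3 + q3*a_2 = 19/640.


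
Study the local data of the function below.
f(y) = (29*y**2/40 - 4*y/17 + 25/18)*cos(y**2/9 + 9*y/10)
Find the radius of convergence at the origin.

The factor cos(y**2/9 + 9*y/10) is entire and contributes no finite singular point.
The polynomial part has no poles.
No finite singular points: the Taylor series at 0 converges everywhere.

The radius of convergence is infinite.


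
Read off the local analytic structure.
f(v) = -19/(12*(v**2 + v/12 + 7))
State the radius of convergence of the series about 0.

Denominator factor (v**2 + v/12 + 7): discriminant -4031/144, complex-conjugate roots (-1/24) + ((1/24)*sqrt(4031))*i and (-1/24) - ((1/24)*sqrt(4031))*i; poles of order 1, moduli sqrt(7) and sqrt(7).
The radius of convergence is the smallest modulus among the singular points: sqrt(7).

The radius of convergence is sqrt(7).


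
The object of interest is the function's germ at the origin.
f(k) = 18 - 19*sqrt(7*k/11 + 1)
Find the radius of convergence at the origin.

Branch term (-19)*sqrt(1 - k/(-11/7)): its argument vanishes at k = -11/7, a square-root branch point, modulus 11/7.
The radius of convergence is the smallest modulus among the singular points: 11/7.

The radius of convergence is 11/7.


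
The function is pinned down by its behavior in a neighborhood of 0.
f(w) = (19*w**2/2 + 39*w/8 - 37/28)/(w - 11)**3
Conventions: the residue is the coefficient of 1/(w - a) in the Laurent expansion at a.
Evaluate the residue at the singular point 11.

At the order-3 pole 11 set g(w) = (w - (11))^3*f(w) = 19*w**2/2 + 39*w/8 - 37/28.
Order-3 pole: residue = g''(a)/2; g''(11) = 19, so the residue is 19/2.

The residue is 19/2.


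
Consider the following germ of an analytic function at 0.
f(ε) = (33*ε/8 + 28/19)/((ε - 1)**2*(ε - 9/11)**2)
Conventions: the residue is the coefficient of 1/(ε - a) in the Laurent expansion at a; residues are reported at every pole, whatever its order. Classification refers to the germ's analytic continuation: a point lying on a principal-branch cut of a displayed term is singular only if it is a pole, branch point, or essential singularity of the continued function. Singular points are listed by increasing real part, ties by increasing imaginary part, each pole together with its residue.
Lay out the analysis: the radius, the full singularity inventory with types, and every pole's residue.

Denominator factor (ε - 1)^2: pole of order 2 at 1, modulus 1.
Denominator factor (ε - 9/11)^2: pole of order 2 at 9/11, modulus 9/11.
The radius of convergence is the smallest modulus among the singular points: 9/11.
At the order-2 pole 9/11 set g(ε) = (ε - (9/11))^2*f(ε) = (33*ε/8 + 28/19)/(ε - 1)**2.
Order-2 pole: residue = g'(a); g'(9/11) = 528407/304, so the residue is 528407/304.
At the order-2 pole 1 set g(ε) = (ε - (1))^2*f(ε) = (33*ε/8 + 28/19)/(ε - 9/11)**2.
Order-2 pole: residue = g'(a); g'(1) = -528407/304, so the residue is -528407/304.
List the singular points by increasing real part (a conjugate pair: the negative imaginary part first).

Radius of convergence at 0: 9/11.
At 9/11: a pole of order 2; residue 528407/304.
At 1: a pole of order 2; residue -528407/304.


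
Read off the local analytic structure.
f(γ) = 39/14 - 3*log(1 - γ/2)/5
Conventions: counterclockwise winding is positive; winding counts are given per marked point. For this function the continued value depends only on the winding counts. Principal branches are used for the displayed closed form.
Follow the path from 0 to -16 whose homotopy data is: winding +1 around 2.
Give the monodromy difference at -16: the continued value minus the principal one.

Continued minus principal equals -(6/5)*pi*i.

The rational part is single-valued and drops out of the difference; each branch term changes only by its own monodromy.
(-3/5)*log(1 - γ/(2)): each positive loop around 2 adds 2*pi*i to the log, so winding +1 contributes (-3/5)*(1)*2*pi*i = -(6/5)*pi*i.
Summing the contributions at γ = -16 gives -(6/5)*pi*i.


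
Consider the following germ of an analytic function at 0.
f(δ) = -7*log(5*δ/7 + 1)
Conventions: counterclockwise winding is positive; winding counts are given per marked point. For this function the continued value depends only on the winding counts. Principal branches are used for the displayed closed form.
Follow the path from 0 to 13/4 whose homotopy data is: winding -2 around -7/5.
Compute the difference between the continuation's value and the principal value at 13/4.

The rational part is single-valued and drops out of the difference; each branch term changes only by its own monodromy.
(-7)*log(1 - δ/(-7/5)): each positive loop around -7/5 adds 2*pi*i to the log, so winding -2 contributes (-7)*(-2)*2*pi*i = (28)*pi*i.
Summing the contributions at δ = 13/4 gives (28)*pi*i.

Continued minus principal equals (28)*pi*i.


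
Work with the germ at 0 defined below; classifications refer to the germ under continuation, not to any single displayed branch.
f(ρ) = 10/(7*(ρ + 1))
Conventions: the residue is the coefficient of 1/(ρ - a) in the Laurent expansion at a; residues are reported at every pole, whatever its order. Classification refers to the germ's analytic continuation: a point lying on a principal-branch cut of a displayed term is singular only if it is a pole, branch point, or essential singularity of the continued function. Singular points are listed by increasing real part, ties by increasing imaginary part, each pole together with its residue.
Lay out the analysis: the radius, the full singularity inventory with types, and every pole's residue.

Radius of convergence at 0: 1.
At -1: a pole of order 1; residue 10/7.

Denominator factor (ρ + 1): pole of order 1 at -1, modulus 1.
The radius of convergence is the smallest modulus among the singular points: 1.
At the order-1 pole -1 set g(ρ) = (ρ - (-1))*f(ρ) = 10/7.
Simple pole: residue = g(a) at a = -1, which is 10/7.


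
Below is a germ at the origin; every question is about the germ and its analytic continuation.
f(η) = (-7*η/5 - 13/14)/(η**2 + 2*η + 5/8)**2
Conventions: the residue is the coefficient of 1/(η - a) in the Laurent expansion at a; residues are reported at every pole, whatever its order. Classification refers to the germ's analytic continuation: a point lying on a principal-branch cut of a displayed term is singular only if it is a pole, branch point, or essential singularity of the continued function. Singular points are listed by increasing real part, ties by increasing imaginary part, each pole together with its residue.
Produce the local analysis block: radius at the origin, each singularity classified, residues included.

Radius of convergence at 0: 1 - (1/4)*sqrt(6).
At -1 - (1/4)*sqrt(6): a pole of order 2; residue (22/105)*sqrt(6).
At -1 + (1/4)*sqrt(6): a pole of order 2; residue -(22/105)*sqrt(6).

Denominator factor (η**2 + 2*η + 5/8)^2: discriminant 3/2, real irrational roots -1 + (1/4)*sqrt(6) and -1 - (1/4)*sqrt(6); poles of order 2, moduli 1 - (1/4)*sqrt(6) and 1 + (1/4)*sqrt(6).
The radius of convergence is the smallest modulus among the singular points: 1 - (1/4)*sqrt(6).
The factor η**2 + 2*η + 5/8 splits as (η - a)(η - a') with a = -1 - (1/4)*sqrt(6), a' = -1 + (1/4)*sqrt(6). At the order-2 pole a set g(η) = (η - a)^2*f(η) = [-7*η/5 - 13/14] / (η - a')^2.
Order-2 pole: residue = g'(a); g'(-1 - (1/4)*sqrt(6)) = (22/105)*sqrt(6), so the residue is (22/105)*sqrt(6).
The factor η**2 + 2*η + 5/8 splits as (η - a)(η - a') with a = -1 + (1/4)*sqrt(6), a' = -1 - (1/4)*sqrt(6). At the order-2 pole a set g(η) = (η - a)^2*f(η) = [-7*η/5 - 13/14] / (η - a')^2.
Order-2 pole: residue = g'(a); g'(-1 + (1/4)*sqrt(6)) = -(22/105)*sqrt(6), so the residue is -(22/105)*sqrt(6).
List the singular points by increasing real part (a conjugate pair: the negative imaginary part first).


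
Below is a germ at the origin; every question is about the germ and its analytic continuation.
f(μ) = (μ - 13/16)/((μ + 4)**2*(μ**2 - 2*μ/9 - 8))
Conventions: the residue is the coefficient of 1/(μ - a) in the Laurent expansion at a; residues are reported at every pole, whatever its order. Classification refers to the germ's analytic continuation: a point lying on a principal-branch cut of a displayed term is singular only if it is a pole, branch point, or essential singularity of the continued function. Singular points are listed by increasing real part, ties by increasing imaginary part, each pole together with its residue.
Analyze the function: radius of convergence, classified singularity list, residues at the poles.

Radius of convergence at 0: -1/9 + (1/9)*sqrt(649).
At -4: a pole of order 2; residue -19881/51200.
At 1/9 - (1/9)*sqrt(649): a pole of order 1; residue 19881/102400 + (486117/66457600)*sqrt(649).
At 1/9 + (1/9)*sqrt(649): a pole of order 1; residue 19881/102400 - (486117/66457600)*sqrt(649).


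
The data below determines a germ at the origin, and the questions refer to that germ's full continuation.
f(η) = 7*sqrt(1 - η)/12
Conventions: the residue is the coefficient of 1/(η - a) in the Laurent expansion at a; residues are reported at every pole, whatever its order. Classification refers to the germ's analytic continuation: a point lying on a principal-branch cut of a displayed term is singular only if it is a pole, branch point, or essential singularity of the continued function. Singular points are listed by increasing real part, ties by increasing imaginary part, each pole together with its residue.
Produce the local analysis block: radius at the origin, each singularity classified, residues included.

Branch term (7/12)*sqrt(1 - η/(1)): its argument vanishes at η = 1, a square-root branch point, modulus 1.
The radius of convergence is the smallest modulus among the singular points: 1.

Radius of convergence at 0: 1.
At 1: an algebraic (square-root) branch point.


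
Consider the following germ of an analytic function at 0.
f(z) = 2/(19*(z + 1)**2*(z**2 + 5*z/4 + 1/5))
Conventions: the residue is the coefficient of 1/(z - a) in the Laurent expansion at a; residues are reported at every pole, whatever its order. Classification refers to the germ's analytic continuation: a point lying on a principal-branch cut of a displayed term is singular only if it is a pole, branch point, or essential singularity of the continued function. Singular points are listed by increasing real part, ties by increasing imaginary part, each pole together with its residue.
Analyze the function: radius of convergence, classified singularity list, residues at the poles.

Radius of convergence at 0: 5/8 - (1/40)*sqrt(305).
At -5/8 - (1/40)*sqrt(305): a pole of order 1; residue -300/19 - (1060/1159)*sqrt(305).
At -1: a pole of order 2; residue 600/19.
At -5/8 + (1/40)*sqrt(305): a pole of order 1; residue -300/19 + (1060/1159)*sqrt(305).


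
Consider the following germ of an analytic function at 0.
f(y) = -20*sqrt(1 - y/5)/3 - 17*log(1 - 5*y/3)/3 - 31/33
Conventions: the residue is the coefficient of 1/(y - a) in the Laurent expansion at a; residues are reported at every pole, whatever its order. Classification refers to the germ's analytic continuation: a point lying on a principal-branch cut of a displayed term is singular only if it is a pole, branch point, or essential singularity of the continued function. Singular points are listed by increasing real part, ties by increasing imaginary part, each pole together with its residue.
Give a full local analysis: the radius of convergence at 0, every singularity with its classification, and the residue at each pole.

Radius of convergence at 0: 3/5.
At 3/5: a logarithmic branch point.
At 5: an algebraic (square-root) branch point.

Branch term (-20/3)*sqrt(1 - y/(5)): its argument vanishes at y = 5, a square-root branch point, modulus 5.
Branch term (-17/3)*log(1 - y/(3/5)): its argument vanishes at y = 3/5, a logarithmic branch point, modulus 3/5.
The radius of convergence is the smallest modulus among the singular points: 3/5.
List the singular points by increasing real part (a conjugate pair: the negative imaginary part first).


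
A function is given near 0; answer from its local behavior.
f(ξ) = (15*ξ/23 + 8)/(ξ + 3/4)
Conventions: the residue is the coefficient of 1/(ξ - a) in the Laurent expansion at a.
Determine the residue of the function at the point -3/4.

At the order-1 pole -3/4 set g(ξ) = (ξ - (-3/4))*f(ξ) = 15*ξ/23 + 8.
Simple pole: residue = g(a) at a = -3/4, which is 691/92.

The residue is 691/92.


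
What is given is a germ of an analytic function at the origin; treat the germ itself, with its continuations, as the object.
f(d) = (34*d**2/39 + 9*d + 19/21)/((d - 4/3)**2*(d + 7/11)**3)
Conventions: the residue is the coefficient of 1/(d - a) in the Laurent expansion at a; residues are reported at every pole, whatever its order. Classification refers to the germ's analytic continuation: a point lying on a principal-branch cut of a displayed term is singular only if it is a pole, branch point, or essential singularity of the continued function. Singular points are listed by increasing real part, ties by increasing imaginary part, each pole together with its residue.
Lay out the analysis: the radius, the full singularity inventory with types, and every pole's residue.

Radius of convergence at 0: 7/11.
At -7/11: a pole of order 3; residue 454499232/324881375.
At 4/3: a pole of order 2; residue -454499232/324881375.

Denominator factor (d - 4/3)^2: pole of order 2 at 4/3, modulus 4/3.
Denominator factor (d + 7/11)^3: pole of order 3 at -7/11, modulus 7/11.
The radius of convergence is the smallest modulus among the singular points: 7/11.
At the order-3 pole -7/11 set g(d) = (d - (-7/11))^3*f(d) = (34*d**2/39 + 9*d + 19/21)/(d - 4/3)**2.
Order-3 pole: residue = g''(a)/2; g''(-7/11) = 908998464/324881375, so the residue is 454499232/324881375.
At the order-2 pole 4/3 set g(d) = (d - (4/3))^2*f(d) = (34*d**2/39 + 9*d + 19/21)/(d + 7/11)**3.
Order-2 pole: residue = g'(a); g'(4/3) = -454499232/324881375, so the residue is -454499232/324881375.
List the singular points by increasing real part (a conjugate pair: the negative imaginary part first).


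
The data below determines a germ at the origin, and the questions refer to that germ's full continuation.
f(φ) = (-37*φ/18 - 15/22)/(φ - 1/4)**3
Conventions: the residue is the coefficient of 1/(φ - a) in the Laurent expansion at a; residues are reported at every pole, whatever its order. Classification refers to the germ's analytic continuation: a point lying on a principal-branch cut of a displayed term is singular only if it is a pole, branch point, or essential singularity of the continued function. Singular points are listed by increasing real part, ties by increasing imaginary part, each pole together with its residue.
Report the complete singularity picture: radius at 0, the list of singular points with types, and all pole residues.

Radius of convergence at 0: 1/4.
At 1/4: a pole of order 3; residue 0.

Denominator factor (φ - 1/4)^3: pole of order 3 at 1/4, modulus 1/4.
The radius of convergence is the smallest modulus among the singular points: 1/4.
At the order-3 pole 1/4 set g(φ) = (φ - (1/4))^3*f(φ) = -37*φ/18 - 15/22.
Order-3 pole: residue = g''(a)/2; g''(1/4) = 0, so the residue is 0.


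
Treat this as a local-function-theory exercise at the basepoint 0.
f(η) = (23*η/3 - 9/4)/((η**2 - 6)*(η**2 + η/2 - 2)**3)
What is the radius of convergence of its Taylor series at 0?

The radius of convergence is -1/4 + (1/4)*sqrt(33).

Denominator factor (η**2 + η/2 - 2)^3: discriminant 33/4, real irrational roots -1/4 + (1/4)*sqrt(33) and -1/4 - (1/4)*sqrt(33); poles of order 3, moduli -1/4 + (1/4)*sqrt(33) and 1/4 + (1/4)*sqrt(33).
Denominator factor (η**2 - 6): discriminant 24, real irrational roots sqrt(6) and -sqrt(6); poles of order 1, moduli sqrt(6) and sqrt(6).
The radius of convergence is the smallest modulus among the singular points: -1/4 + (1/4)*sqrt(33).


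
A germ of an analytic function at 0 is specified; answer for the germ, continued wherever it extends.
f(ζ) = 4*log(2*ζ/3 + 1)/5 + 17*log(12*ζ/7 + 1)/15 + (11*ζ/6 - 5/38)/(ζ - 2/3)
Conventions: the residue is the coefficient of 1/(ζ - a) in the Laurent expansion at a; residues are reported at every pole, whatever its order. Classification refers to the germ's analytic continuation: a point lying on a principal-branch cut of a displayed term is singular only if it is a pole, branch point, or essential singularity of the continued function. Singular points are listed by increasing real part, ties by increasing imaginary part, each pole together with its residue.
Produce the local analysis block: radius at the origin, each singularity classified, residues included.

Radius of convergence at 0: 7/12.
At -3/2: a logarithmic branch point.
At -7/12: a logarithmic branch point.
At 2/3: a pole of order 1; residue 373/342.

Denominator factor (ζ - 2/3): pole of order 1 at 2/3, modulus 2/3.
Branch term (17/15)*log(1 - ζ/(-7/12)): its argument vanishes at ζ = -7/12, a logarithmic branch point, modulus 7/12.
Branch term (4/5)*log(1 - ζ/(-3/2)): its argument vanishes at ζ = -3/2, a logarithmic branch point, modulus 3/2.
The radius of convergence is the smallest modulus among the singular points: 7/12.
The branch terms are analytic at 2/3 and contribute nothing to the residue; only the rational part matters.
At the order-1 pole 2/3 set g(ζ) = (ζ - (2/3))*(rational part) = 11*ζ/6 - 5/38.
Simple pole: residue = g(a) at a = 2/3, which is 373/342.
List the singular points by increasing real part (a conjugate pair: the negative imaginary part first).
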